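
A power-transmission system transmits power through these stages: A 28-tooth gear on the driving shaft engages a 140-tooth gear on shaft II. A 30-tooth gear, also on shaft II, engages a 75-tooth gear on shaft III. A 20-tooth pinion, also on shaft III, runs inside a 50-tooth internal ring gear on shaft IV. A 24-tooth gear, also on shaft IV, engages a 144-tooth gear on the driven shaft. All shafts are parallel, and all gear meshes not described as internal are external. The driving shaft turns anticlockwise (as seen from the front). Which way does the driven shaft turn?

clockwise

the driving shaft → shaft II: external mesh, 1 reversal → CW.
shaft II → shaft III: external mesh, 1 reversal → CCW.
shaft III → shaft IV: internal mesh, same direction → CCW.
shaft IV → the driven shaft: external mesh, 1 reversal → CW.
3 reversals in total — an odd number — so the driven shaft turns opposite to the driving shaft.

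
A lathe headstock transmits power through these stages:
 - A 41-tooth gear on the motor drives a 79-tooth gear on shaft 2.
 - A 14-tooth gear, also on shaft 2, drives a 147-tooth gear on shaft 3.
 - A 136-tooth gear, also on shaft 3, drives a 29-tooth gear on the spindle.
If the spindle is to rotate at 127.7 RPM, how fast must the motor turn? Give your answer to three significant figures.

551 RPM

Overall ratio R = 1.9268 × 10.5 × 0.21324 = 4.3141.
Required input speed = output speed × R = 127.7 × 4.3141 = 550.91 RPM.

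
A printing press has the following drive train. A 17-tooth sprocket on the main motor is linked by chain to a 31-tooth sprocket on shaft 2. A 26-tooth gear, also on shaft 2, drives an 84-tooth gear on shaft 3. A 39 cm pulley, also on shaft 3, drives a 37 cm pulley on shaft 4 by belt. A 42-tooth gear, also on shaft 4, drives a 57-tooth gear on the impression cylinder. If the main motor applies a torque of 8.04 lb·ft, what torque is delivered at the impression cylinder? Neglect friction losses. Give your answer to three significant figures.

After the chain (31/17): 8.04 × 1.8235 = 14.661 lb·ft
After the gear mesh (84/26): 14.661 × 3.2308 = 47.367 lb·ft
After the belt (37/39): 47.367 × 0.94872 = 44.938 lb·ft
After the gear mesh (57/42): 44.938 × 1.3571 = 60.987 lb·ft

61.0 lb·ft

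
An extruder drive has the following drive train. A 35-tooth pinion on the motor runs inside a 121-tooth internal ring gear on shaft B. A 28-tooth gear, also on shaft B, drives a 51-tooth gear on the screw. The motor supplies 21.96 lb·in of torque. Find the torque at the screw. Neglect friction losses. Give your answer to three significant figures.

internal gear 121/35 = 3.4571 → τ = 21.96·3.4571 = 75.919 lb·in
gear mesh 51/28 = 1.8214 → τ = 75.919·1.8214 = 138.28 lb·in

138 lb·in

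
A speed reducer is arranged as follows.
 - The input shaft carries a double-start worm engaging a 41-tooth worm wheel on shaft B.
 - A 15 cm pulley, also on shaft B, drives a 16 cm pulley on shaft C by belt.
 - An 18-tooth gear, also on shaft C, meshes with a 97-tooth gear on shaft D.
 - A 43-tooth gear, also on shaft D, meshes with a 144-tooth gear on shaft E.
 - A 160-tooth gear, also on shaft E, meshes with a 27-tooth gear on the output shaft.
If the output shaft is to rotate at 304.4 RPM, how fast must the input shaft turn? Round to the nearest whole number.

20270 RPM

Overall ratio R = 20.5 × 1.0667 × 5.3889 × 3.3488 × 0.16875 = 66.592.
Required input speed = output speed × R = 304.4 × 66.592 = 20270 RPM.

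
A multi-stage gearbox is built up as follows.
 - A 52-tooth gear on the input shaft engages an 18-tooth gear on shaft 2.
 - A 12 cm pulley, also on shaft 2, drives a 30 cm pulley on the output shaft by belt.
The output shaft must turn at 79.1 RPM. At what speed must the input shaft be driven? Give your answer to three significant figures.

68.5 RPM

Overall ratio R = 0.34615 × 2.5 = 0.86538.
Required input speed = output speed × R = 79.1 × 0.86538 = 68.452 RPM.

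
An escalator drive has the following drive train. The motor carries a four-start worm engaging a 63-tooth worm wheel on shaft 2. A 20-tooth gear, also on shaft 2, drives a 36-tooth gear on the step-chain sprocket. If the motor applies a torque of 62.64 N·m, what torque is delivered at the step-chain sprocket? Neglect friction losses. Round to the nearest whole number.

After the worm (63/4): 62.64 × 15.75 = 986.58 N·m
After the gear mesh (36/20): 986.58 × 1.8 = 1775.8 N·m

1776 N·m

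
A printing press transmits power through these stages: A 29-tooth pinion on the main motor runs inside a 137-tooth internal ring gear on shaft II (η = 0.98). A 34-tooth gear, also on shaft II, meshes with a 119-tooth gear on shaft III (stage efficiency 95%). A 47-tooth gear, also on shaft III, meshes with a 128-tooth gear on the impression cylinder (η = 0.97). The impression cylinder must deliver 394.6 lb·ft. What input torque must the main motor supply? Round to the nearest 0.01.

Overall ratio R = 4.7241 × 3.5 × 2.7234 = 45.03; overall efficiency η = 0.98 × 0.95 × 0.97 = 0.9031.
Input torque = output torque / (R × η) = 394.6 / (45.03 × 0.9031) = 9.7036 lb·ft.

9.70 lb·ft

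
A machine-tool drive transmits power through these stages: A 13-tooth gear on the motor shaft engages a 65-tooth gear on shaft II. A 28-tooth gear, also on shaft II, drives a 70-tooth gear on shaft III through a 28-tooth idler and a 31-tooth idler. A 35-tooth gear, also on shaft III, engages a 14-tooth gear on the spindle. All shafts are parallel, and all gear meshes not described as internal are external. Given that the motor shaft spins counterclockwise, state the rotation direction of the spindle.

the motor shaft → shaft II: external mesh, 1 reversal → CW.
shaft II → shaft III: driver → idler → idler → driven is 3 external meshes, 3 reversals → CCW.
shaft III → the spindle: external mesh, 1 reversal → CW.
5 reversals in total — an odd number — so the spindle turns opposite to the motor shaft.

clockwise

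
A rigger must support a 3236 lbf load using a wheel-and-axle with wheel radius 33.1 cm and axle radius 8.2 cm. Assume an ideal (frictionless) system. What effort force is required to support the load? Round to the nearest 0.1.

801.7 lbf

Wheel-and-axle MA = R/r = 33.1/8.2 = 4.0366.
Effort = load / MA = 3236 / 4.0366 = 801.67 lbf.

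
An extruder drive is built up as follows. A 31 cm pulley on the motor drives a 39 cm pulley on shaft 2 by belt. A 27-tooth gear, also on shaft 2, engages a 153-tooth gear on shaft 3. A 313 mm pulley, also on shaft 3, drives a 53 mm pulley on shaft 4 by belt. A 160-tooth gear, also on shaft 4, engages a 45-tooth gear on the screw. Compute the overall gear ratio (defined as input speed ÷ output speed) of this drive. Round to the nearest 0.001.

Each stage contributes driven/driver: belt 39/31 = 1.2581, gear mesh 153/27 = 5.6667, belt 53/313 = 0.16933, gear mesh 45/160 = 0.28125.
Overall: 1.2581 × 5.6667 × 0.16933 × 0.28125 = 0.33951.

0.340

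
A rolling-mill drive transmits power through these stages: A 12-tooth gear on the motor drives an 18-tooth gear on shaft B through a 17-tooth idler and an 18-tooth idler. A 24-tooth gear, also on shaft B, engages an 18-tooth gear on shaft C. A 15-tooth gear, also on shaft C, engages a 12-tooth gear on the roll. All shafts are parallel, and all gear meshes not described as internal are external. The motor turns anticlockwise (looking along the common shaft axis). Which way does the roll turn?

clockwise

the motor → shaft B: driver → idler → idler → driven is 3 external meshes, 3 reversals → CW.
shaft B → shaft C: external mesh, 1 reversal → CCW.
shaft C → the roll: external mesh, 1 reversal → CW.
5 reversals in total — an odd number — so the roll turns opposite to the motor.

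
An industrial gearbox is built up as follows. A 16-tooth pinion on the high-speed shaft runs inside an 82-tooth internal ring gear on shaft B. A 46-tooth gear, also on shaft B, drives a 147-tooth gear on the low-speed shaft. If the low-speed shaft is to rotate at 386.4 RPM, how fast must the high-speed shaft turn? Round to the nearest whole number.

6328 RPM

Overall ratio R = 5.125 × 3.1957 = 16.378.
Required input speed = output speed × R = 386.4 × 16.378 = 6328.3 RPM.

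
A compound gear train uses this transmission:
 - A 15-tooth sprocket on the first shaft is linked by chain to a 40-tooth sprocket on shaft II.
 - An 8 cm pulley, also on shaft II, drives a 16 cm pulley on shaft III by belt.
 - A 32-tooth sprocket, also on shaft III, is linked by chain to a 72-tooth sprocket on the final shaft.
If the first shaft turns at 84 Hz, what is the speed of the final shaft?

7 Hz

chain 40/15 = 2.6667 → 84/2.6667 = 31.5 Hz
belt 16/8 = 2 → 31.5/2 = 15.75 Hz
chain 72/32 = 2.25 → 15.75/2.25 = 7 Hz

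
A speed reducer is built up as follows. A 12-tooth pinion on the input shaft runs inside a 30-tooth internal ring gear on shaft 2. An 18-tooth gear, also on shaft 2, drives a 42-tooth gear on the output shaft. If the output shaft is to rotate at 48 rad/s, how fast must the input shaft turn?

Overall ratio R = 2.5 × 2.3333 = 5.8333.
Required input speed = output speed × R = 48 × 5.8333 = 280 rad/s.

280 rad/s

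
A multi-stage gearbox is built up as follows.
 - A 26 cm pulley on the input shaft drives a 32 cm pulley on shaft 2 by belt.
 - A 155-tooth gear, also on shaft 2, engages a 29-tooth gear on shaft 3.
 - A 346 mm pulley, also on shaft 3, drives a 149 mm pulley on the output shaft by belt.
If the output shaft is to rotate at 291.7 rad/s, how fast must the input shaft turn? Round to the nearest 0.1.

28.9 rad/s

Overall ratio R = 1.2308 × 0.1871 × 0.43064 = 0.099164.
Required input speed = output speed × R = 291.7 × 0.099164 = 28.926 rad/s.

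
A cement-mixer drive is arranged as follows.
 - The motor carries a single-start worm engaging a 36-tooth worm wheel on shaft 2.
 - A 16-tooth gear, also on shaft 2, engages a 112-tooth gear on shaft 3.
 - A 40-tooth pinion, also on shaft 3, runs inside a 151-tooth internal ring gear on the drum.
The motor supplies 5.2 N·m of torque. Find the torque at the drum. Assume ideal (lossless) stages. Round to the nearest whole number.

Worm: ratio = 36/1 = 36; torque at shaft 2 = 5.2 × 36 = 187.2 N·m.
Gear mesh: ratio = 112/16 = 7; torque at shaft 3 = 187.2 × 7 = 1310.4 N·m.
Internal gear: ratio = 151/40 = 3.775; torque at the drum = 1310.4 × 3.775 = 4946.8 N·m.

4947 N·m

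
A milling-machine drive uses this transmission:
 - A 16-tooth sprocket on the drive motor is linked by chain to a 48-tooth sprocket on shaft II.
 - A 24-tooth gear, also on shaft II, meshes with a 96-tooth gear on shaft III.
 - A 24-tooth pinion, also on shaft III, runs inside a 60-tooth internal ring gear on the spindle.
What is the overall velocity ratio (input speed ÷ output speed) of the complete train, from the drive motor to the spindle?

Each stage contributes driven/driver: chain 48/16 = 3, gear mesh 96/24 = 4, internal gear 60/24 = 2.5.
Overall: 3 × 4 × 2.5 = 30.

30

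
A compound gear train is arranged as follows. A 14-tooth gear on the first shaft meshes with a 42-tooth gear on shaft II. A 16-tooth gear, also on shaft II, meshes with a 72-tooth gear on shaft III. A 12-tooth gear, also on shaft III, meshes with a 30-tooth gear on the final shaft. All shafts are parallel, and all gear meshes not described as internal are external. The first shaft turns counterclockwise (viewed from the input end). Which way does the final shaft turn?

the first shaft → shaft II: external mesh, 1 reversal → CW.
shaft II → shaft III: external mesh, 1 reversal → CCW.
shaft III → the final shaft: external mesh, 1 reversal → CW.
3 reversals in total — an odd number — so the final shaft turns opposite to the first shaft.

clockwise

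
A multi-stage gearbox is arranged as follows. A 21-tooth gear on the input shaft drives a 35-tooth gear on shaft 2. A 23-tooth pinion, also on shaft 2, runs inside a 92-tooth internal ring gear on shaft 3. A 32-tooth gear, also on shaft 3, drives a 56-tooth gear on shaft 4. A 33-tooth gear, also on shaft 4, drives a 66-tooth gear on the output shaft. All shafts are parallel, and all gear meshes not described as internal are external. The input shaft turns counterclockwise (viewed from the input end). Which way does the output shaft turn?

clockwise

the input shaft → shaft 2: external mesh, 1 reversal → CW.
shaft 2 → shaft 3: internal mesh, same direction → CW.
shaft 3 → shaft 4: external mesh, 1 reversal → CCW.
shaft 4 → the output shaft: external mesh, 1 reversal → CW.
3 reversals in total — an odd number — so the output shaft turns opposite to the input shaft.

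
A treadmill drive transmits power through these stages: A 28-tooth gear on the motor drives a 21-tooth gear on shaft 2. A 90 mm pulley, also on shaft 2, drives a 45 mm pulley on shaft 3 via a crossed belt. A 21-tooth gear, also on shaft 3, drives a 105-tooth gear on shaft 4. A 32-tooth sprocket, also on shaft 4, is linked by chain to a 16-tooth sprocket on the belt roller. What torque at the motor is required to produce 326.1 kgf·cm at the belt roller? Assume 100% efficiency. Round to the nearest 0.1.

347.8 kgf·cm

Overall ratio R = 0.75 × 0.5 × 5 × 0.5 = 0.9375.
Input torque = output torque / R = 326.1 / 0.9375 = 347.84 kgf·cm.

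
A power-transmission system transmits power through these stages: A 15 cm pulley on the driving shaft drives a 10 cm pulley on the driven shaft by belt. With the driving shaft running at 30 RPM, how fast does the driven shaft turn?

the driving shaft → the driven shaft (belt, 10/15): 30 ÷ 0.66667 = 45 RPM

45 RPM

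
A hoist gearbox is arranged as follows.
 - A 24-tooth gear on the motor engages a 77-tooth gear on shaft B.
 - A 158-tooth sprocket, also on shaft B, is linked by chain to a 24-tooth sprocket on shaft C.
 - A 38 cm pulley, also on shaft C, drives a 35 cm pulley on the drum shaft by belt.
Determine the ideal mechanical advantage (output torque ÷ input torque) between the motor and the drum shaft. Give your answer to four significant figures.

Each stage contributes driven/driver: gear mesh 77/24 = 3.2083, chain 24/158 = 0.1519, belt 35/38 = 0.92105.
Overall: 3.2083 × 0.1519 × 0.92105 = 0.44887.

0.4489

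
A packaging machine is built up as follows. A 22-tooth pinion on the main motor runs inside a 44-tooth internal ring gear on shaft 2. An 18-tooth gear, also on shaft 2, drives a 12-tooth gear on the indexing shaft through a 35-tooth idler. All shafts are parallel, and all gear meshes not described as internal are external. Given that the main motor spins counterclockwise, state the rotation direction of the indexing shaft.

the main motor → shaft 2: internal mesh, same direction → CCW.
shaft 2 → the indexing shaft: driver → idler → driven is 2 external meshes, 2 reversals → CCW.
2 reversals in total — an even number — so the indexing shaft turns the same way as the main motor.

counterclockwise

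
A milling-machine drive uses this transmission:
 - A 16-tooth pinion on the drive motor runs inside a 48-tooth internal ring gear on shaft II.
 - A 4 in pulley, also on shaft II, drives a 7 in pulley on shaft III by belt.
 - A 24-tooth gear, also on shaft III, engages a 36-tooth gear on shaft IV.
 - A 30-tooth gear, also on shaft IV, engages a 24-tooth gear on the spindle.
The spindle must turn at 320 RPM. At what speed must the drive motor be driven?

2016 RPM

Overall ratio R = 3 × 1.75 × 1.5 × 0.8 = 6.3.
Required input speed = output speed × R = 320 × 6.3 = 2016 RPM.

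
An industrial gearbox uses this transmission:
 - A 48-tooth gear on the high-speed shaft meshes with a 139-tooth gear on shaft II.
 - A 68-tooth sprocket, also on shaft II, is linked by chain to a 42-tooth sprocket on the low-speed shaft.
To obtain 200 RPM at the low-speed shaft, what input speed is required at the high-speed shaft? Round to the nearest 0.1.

357.7 RPM

Overall ratio R = 2.8958 × 0.61765 = 1.7886.
Required input speed = output speed × R = 200 × 1.7886 = 357.72 RPM.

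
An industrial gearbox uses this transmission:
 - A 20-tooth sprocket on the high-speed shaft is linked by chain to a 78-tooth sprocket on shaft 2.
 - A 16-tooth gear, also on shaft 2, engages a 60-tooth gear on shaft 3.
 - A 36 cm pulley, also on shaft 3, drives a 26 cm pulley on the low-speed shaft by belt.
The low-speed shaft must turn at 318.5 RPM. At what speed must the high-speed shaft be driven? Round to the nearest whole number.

3364 RPM

Overall ratio R = 3.9 × 3.75 × 0.72222 = 10.562.
Required input speed = output speed × R = 318.5 × 10.562 = 3364.2 RPM.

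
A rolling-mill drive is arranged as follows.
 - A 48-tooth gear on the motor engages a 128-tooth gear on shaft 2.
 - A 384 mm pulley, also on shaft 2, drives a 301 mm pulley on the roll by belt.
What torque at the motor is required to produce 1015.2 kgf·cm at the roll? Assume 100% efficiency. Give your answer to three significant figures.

486 kgf·cm

Overall ratio R = 2.6667 × 0.78385 = 2.0903.
Input torque = output torque / R = 1015.2 / 2.0903 = 485.68 kgf·cm.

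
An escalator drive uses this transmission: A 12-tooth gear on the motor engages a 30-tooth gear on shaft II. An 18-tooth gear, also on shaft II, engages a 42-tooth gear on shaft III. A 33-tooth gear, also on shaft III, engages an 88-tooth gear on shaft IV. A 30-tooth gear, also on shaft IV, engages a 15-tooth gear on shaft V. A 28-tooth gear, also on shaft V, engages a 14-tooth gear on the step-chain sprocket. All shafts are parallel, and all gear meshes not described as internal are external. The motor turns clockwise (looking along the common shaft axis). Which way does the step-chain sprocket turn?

the motor → shaft II: external mesh, 1 reversal → CCW.
shaft II → shaft III: external mesh, 1 reversal → CW.
shaft III → shaft IV: external mesh, 1 reversal → CCW.
shaft IV → shaft V: external mesh, 1 reversal → CW.
shaft V → the step-chain sprocket: external mesh, 1 reversal → CCW.
5 reversals in total — an odd number — so the step-chain sprocket turns opposite to the motor.

counterclockwise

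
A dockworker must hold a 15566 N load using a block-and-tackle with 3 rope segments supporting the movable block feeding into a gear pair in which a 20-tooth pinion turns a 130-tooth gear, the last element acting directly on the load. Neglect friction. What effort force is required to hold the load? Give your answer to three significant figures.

Block-and-tackle MA = number of supporting rope parts = 3.
Gear pair MA = 130/20 = 6.5.
Combined ideal MA = 3 × 6.5 = 19.5.
Effort = load / MA = 15566 / 19.5 = 798.26 N.

798 N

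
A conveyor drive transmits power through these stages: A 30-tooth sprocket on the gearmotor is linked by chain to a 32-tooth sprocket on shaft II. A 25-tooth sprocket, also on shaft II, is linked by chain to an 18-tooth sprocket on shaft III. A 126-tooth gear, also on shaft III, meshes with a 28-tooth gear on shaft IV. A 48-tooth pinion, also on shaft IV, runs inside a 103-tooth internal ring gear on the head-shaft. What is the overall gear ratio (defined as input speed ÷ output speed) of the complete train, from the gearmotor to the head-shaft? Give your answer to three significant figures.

0.366

Each stage contributes driven/driver: chain 32/30 = 1.0667, chain 18/25 = 0.72, gear mesh 28/126 = 0.22222, internal gear 103/48 = 2.1458.
Overall: 1.0667 × 0.72 × 0.22222 × 2.1458 = 0.36622.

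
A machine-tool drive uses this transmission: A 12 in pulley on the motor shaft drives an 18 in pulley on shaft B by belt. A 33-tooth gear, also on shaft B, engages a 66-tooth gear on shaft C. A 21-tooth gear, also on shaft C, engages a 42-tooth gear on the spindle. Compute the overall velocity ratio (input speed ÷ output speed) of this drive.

6

Each stage contributes driven/driver: belt 18/12 = 1.5, gear mesh 66/33 = 2, gear mesh 42/21 = 2.
Overall: 1.5 × 2 × 2 = 6.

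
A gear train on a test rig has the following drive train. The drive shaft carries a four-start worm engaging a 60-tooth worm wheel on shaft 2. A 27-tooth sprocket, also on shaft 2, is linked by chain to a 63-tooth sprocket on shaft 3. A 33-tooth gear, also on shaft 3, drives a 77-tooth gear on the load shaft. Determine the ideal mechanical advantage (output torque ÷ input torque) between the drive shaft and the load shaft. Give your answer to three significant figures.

Each stage contributes driven/driver: worm 60/4 = 15, chain 63/27 = 2.3333, gear mesh 77/33 = 2.3333.
Overall: 15 × 2.3333 × 2.3333 = 81.667.

81.7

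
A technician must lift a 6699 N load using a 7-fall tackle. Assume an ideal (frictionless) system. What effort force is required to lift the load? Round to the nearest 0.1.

Block-and-tackle MA = number of supporting rope parts = 7.
Effort = load / MA = 6699 / 7 = 957 N.

957.0 N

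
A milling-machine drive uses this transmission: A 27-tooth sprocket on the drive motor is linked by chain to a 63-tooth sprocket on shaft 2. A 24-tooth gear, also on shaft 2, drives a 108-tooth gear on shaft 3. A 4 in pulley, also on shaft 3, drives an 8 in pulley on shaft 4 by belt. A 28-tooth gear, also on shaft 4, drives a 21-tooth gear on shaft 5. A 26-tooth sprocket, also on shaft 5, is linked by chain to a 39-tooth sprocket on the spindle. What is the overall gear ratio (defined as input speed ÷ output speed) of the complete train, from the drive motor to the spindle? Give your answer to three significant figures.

Each stage contributes driven/driver: chain 63/27 = 2.3333, gear mesh 108/24 = 4.5, belt 8/4 = 2, gear mesh 21/28 = 0.75, chain 39/26 = 1.5.
Overall: 2.3333 × 4.5 × 2 × 0.75 × 1.5 = 23.625.

23.6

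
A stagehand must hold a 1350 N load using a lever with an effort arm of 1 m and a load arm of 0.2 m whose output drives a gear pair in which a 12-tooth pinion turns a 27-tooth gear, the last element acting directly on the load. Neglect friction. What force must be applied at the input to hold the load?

Lever MA = effort arm / load arm = 1/0.2 = 5.
Gear pair MA = 27/12 = 2.25.
Combined ideal MA = 5 × 2.25 = 11.25.
Effort = load / MA = 1350 / 11.25 = 120 N.

120 N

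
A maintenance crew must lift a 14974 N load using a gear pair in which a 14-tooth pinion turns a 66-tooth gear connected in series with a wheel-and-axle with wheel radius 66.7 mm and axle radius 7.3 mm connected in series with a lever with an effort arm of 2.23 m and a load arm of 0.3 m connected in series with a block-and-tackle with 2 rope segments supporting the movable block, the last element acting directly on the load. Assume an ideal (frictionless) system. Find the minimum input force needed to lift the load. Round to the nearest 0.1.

Gear pair MA = 66/14 = 4.7143.
Wheel-and-axle MA = R/r = 66.7/7.3 = 9.137.
Lever MA = effort arm / load arm = 2.23/0.3 = 7.4333.
Block-and-tackle MA = number of supporting rope parts = 2.
Combined ideal MA = 4.7143 × 9.137 × 7.4333 × 2 = 640.37.
Effort = load / MA = 14974 / 640.37 = 23.383 N.

23.4 N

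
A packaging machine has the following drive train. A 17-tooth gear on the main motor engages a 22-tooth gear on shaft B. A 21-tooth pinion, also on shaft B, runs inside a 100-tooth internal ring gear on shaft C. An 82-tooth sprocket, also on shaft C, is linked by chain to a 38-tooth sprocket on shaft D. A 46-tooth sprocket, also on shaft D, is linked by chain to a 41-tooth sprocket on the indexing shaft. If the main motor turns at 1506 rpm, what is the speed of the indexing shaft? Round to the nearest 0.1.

the main motor → shaft B (gear mesh, 22/17): 1506 ÷ 1.2941 = 1163.7 rpm
shaft B → shaft C (internal gear, 100/21): 1163.7 ÷ 4.7619 = 244.38 rpm
shaft C → shaft D (chain, 38/82): 244.38 ÷ 0.46341 = 527.35 rpm
shaft D → the indexing shaft (chain, 41/46): 527.35 ÷ 0.8913 = 591.66 rpm

591.7 rpm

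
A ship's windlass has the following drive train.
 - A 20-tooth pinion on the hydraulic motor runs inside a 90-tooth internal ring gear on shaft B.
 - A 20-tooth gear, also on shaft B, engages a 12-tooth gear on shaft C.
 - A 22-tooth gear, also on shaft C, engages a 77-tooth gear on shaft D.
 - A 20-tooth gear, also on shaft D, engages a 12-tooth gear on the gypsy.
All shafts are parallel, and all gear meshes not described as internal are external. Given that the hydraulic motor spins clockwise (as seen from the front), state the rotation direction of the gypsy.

anticlockwise

the hydraulic motor → shaft B: internal mesh, same direction → CW.
shaft B → shaft C: external mesh, 1 reversal → CCW.
shaft C → shaft D: external mesh, 1 reversal → CW.
shaft D → the gypsy: external mesh, 1 reversal → CCW.
3 reversals in total — an odd number — so the gypsy turns opposite to the hydraulic motor.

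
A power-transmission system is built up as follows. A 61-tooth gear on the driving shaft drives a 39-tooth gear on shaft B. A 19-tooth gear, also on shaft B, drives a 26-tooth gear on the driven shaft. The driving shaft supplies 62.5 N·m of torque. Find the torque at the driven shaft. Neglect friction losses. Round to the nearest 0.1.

Gear mesh: ratio = 39/61 = 0.63934; torque at shaft B = 62.5 × 0.63934 = 39.959 N·m.
Gear mesh: ratio = 26/19 = 1.3684; torque at the driven shaft = 39.959 × 1.3684 = 54.681 N·m.

54.7 N·m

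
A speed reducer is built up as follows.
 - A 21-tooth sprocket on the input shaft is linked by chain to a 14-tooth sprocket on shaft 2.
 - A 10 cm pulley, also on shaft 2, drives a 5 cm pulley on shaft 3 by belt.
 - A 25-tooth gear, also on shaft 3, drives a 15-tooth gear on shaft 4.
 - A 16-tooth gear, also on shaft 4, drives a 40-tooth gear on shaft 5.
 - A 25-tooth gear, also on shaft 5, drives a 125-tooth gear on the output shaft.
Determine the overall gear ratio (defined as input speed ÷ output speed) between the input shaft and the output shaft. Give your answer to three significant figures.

Each stage contributes driven/driver: chain 14/21 = 0.66667, belt 5/10 = 0.5, gear mesh 15/25 = 0.6, gear mesh 40/16 = 2.5, gear mesh 125/25 = 5.
Overall: 0.66667 × 0.5 × 0.6 × 2.5 × 5 = 2.5.

2.50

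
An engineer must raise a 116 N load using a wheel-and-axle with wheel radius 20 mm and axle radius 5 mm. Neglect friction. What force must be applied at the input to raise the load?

Wheel-and-axle MA = R/r = 20/5 = 4.
Effort = load / MA = 116 / 4 = 29 N.

29 N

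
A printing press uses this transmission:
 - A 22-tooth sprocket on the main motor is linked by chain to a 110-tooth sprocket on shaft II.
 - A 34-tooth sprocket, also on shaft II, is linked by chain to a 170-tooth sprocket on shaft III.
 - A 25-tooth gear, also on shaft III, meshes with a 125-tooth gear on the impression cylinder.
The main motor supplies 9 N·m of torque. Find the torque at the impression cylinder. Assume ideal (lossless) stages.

Chain: ratio = 110/22 = 5; torque at shaft II = 9 × 5 = 45 N·m.
Chain: ratio = 170/34 = 5; torque at shaft III = 45 × 5 = 225 N·m.
Gear mesh: ratio = 125/25 = 5; torque at the impression cylinder = 225 × 5 = 1125 N·m.

1125 N·m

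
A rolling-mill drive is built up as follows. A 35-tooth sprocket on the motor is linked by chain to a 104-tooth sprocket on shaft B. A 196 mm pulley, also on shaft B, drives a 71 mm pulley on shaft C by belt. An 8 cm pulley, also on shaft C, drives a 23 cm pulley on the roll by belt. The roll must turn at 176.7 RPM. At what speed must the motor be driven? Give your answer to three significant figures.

Overall ratio R = 2.9714 × 0.36224 × 2.875 = 3.0946.
Required input speed = output speed × R = 176.7 × 3.0946 = 546.82 RPM.

547 RPM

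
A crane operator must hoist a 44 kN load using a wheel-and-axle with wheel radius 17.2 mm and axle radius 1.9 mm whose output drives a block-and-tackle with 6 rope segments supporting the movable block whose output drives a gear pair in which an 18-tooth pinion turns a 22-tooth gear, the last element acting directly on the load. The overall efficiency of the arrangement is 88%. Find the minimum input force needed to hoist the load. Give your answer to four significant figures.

Wheel-and-axle MA = R/r = 17.2/1.9 = 9.0526.
Block-and-tackle MA = number of supporting rope parts = 6.
Gear pair MA = 22/18 = 1.2222.
Combined ideal MA = 9.0526 × 6 × 1.2222 = 66.386.
Actual MA = 66.386 × 0.88 = 58.42.
Effort = load / actual MA = 44 / 58.42 = 0.75317 kN.

0.7532 kN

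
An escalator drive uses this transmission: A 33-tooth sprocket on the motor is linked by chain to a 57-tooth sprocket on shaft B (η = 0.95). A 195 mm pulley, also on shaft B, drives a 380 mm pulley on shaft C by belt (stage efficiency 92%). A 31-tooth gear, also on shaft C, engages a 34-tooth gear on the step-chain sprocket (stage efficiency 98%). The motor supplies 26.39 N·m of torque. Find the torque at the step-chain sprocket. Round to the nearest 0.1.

After the chain (57/33): 26.39 × 1.7273 × 0.95 = 43.304 N·m
After the belt (380/195): 43.304 × 1.9487 × 0.92 = 77.636 N·m
After the gear mesh (34/31): 77.636 × 1.0968 × 0.98 = 83.446 N·m

83.4 N·m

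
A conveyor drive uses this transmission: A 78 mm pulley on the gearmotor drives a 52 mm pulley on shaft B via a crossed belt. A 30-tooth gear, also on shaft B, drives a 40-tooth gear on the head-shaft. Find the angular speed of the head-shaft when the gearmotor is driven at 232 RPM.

the gearmotor → shaft B (belt, 52/78): 232 ÷ 0.66667 = 348 RPM
shaft B → the head-shaft (gear mesh, 40/30): 348 ÷ 1.3333 = 261 RPM

261 RPM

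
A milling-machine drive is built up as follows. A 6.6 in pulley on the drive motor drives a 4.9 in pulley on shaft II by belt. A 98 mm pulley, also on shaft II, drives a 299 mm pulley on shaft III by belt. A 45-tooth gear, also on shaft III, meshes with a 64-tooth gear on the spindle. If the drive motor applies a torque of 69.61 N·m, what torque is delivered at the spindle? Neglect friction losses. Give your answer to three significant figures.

After the belt (4.9/6.6): 69.61 × 0.74242 = 51.68 N·m
After the belt (299/98): 51.68 × 3.051 = 157.68 N·m
After the gear mesh (64/45): 157.68 × 1.4222 = 224.25 N·m

224 N·m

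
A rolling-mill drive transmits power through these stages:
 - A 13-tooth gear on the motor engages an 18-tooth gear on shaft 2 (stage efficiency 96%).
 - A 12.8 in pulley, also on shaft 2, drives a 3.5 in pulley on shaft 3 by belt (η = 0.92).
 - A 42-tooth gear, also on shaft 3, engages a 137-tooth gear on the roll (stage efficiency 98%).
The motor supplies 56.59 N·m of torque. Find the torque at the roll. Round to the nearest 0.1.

Gear mesh: ratio = 18/13 = 1.3846; torque at shaft 2 = 56.59 × 1.3846 × 0.96 = 75.221 N·m.
Belt: ratio = 3.5/12.8 = 0.27344; torque at shaft 3 = 75.221 × 0.27344 × 0.92 = 18.923 N·m.
Gear mesh: ratio = 137/42 = 3.2619; torque at the roll = 18.923 × 3.2619 × 0.98 = 60.49 N·m.

60.5 N·m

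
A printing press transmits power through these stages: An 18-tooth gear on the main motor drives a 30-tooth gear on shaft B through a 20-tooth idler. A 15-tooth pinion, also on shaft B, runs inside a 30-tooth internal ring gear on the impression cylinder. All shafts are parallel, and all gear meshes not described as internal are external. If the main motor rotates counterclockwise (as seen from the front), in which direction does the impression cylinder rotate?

the main motor → shaft B: driver → idler → driven is 2 external meshes, 2 reversals → CCW.
shaft B → the impression cylinder: internal mesh, same direction → CCW.
2 reversals in total — an even number — so the impression cylinder turns the same way as the main motor.

counterclockwise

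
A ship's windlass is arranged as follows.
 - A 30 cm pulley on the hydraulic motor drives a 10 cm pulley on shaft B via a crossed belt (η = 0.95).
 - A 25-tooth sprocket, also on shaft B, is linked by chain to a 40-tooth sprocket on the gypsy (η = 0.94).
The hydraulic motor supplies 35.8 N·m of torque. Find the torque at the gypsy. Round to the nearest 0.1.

Belt: ratio = 10/30 = 0.33333; torque at shaft B = 35.8 × 0.33333 × 0.95 = 11.337 N·m.
Chain: ratio = 40/25 = 1.6; torque at the gypsy = 11.337 × 1.6 × 0.94 = 17.05 N·m.

17.1 N·m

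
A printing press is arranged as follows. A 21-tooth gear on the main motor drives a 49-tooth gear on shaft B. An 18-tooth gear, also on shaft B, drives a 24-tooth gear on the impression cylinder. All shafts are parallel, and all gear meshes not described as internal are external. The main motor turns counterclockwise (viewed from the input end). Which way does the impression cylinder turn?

the main motor → shaft B: external mesh, 1 reversal → CW.
shaft B → the impression cylinder: external mesh, 1 reversal → CCW.
2 reversals in total — an even number — so the impression cylinder turns the same way as the main motor.

counterclockwise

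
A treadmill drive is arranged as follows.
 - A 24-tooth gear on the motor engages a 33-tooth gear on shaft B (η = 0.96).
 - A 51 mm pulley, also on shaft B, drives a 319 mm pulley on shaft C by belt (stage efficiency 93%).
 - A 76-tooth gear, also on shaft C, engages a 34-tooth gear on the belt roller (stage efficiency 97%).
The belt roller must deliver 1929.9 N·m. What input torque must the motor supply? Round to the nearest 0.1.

Overall ratio R = 1.375 × 6.2549 × 0.44737 = 3.8476; overall efficiency η = 0.96 × 0.93 × 0.97 = 0.8660.
Input torque = output torque / (R × η) = 1929.9 / (3.8476 × 0.8660) = 579.19 N·m.

579.2 N·m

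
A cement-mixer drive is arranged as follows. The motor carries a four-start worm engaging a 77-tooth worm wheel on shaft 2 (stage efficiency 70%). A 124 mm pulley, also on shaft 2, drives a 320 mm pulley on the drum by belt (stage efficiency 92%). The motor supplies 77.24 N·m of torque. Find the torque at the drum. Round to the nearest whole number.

Worm: ratio = 77/4 = 19.25; torque at shaft 2 = 77.24 × 19.25 × 0.70 = 1040.8 N·m.
Belt: ratio = 320/124 = 2.5806; torque at the drum = 1040.8 × 2.5806 × 0.92 = 2471.1 N·m.

2471 N·m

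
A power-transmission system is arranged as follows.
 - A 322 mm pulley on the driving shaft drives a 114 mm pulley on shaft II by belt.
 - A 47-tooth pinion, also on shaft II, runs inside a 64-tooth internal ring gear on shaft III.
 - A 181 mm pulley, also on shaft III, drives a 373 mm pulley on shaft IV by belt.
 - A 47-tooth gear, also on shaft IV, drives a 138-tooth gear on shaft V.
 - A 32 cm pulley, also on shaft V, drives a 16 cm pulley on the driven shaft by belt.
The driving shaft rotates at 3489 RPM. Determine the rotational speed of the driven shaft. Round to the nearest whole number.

Belt: ratio = 114/322 = 0.35404, so shaft II turns at 3489 / 0.35404 = 9854.9 RPM.
Internal gear: ratio = 64/47 = 1.3617, so shaft III turns at 9854.9 / 1.3617 = 7237.2 RPM.
Belt: ratio = 373/181 = 2.0608, so shaft IV turns at 7237.2 / 2.0608 = 3511.9 RPM.
Gear mesh: ratio = 138/47 = 2.9362, so shaft V turns at 3511.9 / 2.9362 = 1196.1 RPM.
Belt: ratio = 16/32 = 0.5, so the driven shaft turns at 1196.1 / 0.5 = 2392.1 RPM.

2392 RPM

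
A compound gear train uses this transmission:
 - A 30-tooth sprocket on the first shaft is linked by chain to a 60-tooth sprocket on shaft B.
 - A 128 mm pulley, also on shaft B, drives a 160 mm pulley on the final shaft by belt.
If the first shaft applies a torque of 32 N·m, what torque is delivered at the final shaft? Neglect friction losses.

After the chain (60/30): 32 × 2 = 64 N·m
After the belt (160/128): 64 × 1.25 = 80 N·m

80 N·m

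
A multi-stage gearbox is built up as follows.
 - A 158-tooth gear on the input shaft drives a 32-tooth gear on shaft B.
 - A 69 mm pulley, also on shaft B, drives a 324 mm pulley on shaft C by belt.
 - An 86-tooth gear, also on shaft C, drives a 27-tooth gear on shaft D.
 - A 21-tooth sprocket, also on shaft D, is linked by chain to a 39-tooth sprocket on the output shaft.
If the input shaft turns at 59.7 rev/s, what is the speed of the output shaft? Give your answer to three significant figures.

108 rev/s

Gear mesh: ratio = 32/158 = 0.20253, so shaft B turns at 59.7 / 0.20253 = 294.77 rev/s.
Belt: ratio = 324/69 = 4.6957, so shaft C turns at 294.77 / 4.6957 = 62.775 rev/s.
Gear mesh: ratio = 27/86 = 0.31395, so shaft D turns at 62.775 / 0.31395 = 199.95 rev/s.
Chain: ratio = 39/21 = 1.8571, so the output shaft turns at 199.95 / 1.8571 = 107.67 rev/s.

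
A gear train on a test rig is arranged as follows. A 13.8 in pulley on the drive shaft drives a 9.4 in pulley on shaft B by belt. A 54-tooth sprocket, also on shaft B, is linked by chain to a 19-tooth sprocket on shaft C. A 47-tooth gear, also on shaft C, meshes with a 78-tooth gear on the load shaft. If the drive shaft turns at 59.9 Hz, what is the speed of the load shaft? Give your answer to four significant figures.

150.6 Hz

the drive shaft → shaft B (belt, 9.4/13.8): 59.9 ÷ 0.68116 = 87.938 Hz
shaft B → shaft C (chain, 19/54): 87.938 ÷ 0.35185 = 249.93 Hz
shaft C → the load shaft (gear mesh, 78/47): 249.93 ÷ 1.6596 = 150.6 Hz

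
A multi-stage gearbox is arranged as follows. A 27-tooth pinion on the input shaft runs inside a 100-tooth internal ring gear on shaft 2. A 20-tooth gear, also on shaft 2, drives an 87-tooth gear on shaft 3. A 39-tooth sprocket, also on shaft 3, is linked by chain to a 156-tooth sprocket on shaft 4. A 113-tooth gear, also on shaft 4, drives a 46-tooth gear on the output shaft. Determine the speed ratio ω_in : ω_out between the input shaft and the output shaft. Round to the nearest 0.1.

26.2

Each stage contributes driven/driver: internal gear 100/27 = 3.7037, gear mesh 87/20 = 4.35, chain 156/39 = 4, gear mesh 46/113 = 0.40708.
Overall: 3.7037 × 4.35 × 4 × 0.40708 = 26.234.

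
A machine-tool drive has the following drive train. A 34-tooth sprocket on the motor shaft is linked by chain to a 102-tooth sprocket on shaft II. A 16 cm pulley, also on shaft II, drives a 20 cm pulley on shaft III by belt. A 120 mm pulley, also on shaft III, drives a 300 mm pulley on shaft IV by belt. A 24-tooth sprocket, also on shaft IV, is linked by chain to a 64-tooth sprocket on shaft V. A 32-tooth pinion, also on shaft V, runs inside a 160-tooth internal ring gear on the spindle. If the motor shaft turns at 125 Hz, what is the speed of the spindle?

chain 102/34 = 3 → 125/3 = 41.667 Hz
belt 20/16 = 1.25 → 41.667/1.25 = 33.333 Hz
belt 300/120 = 2.5 → 33.333/2.5 = 13.333 Hz
chain 64/24 = 2.6667 → 13.333/2.6667 = 5 Hz
internal gear 160/32 = 5 → 5/5 = 1 Hz

1 Hz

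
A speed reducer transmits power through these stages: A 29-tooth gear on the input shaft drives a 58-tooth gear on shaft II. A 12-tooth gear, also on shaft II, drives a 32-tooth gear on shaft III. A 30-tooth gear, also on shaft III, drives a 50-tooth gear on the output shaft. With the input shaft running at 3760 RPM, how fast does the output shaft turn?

423 RPM

Gear mesh: ratio = 58/29 = 2, so shaft II turns at 3760 / 2 = 1880 RPM.
Gear mesh: ratio = 32/12 = 2.6667, so shaft III turns at 1880 / 2.6667 = 705 RPM.
Gear mesh: ratio = 50/30 = 1.6667, so the output shaft turns at 705 / 1.6667 = 423 RPM.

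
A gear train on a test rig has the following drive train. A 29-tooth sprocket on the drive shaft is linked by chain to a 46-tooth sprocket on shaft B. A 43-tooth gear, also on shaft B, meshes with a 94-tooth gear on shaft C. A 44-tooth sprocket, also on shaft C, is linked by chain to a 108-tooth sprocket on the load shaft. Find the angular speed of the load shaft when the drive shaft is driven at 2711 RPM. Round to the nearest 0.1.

chain 46/29 = 1.5862 → 2711/1.5862 = 1709.1 RPM
gear mesh 94/43 = 2.186 → 1709.1/2.186 = 781.83 RPM
chain 108/44 = 2.4545 → 781.83/2.4545 = 318.52 RPM

318.5 RPM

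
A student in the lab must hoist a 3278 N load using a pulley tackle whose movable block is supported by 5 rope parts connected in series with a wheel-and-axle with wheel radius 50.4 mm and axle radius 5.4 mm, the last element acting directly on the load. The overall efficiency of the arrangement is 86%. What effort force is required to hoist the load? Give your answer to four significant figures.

Block-and-tackle MA = number of supporting rope parts = 5.
Wheel-and-axle MA = R/r = 50.4/5.4 = 9.3333.
Combined ideal MA = 5 × 9.3333 = 46.667.
Actual MA = 46.667 × 0.86 = 40.133.
Effort = load / actual MA = 3278 / 40.133 = 81.678 N.

81.68 N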